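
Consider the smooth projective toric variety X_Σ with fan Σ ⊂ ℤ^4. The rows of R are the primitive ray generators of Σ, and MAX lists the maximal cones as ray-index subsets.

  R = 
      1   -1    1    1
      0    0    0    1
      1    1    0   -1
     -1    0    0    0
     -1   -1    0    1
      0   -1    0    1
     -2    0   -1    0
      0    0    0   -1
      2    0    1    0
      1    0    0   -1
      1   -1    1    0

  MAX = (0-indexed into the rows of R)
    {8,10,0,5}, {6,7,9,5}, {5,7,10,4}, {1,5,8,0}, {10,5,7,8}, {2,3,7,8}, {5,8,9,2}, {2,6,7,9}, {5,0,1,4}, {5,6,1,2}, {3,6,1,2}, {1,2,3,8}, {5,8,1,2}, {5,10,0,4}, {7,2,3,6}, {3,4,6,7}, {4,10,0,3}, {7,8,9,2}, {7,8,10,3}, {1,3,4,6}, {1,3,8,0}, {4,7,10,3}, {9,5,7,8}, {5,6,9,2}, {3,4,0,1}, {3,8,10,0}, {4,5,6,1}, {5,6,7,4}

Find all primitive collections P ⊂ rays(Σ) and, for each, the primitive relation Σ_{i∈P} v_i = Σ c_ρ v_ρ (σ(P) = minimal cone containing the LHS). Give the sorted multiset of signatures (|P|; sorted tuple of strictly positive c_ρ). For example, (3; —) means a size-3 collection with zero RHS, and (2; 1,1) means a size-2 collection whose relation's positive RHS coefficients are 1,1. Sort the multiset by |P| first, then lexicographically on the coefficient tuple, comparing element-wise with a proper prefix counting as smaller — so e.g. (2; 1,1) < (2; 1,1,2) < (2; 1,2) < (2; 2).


|primitive collections| = 17. Relations:

  {1,7}:  v_{1} + v_{7} = 0  so sig = (2; —)
  {2,4}:  v_{2} + v_{4} = 0  so sig = (2; —)
  {6,8}:  v_{6} + v_{8} = 0  so sig = (2; —)
  {0,2}:  v_{0} + v_{2} = v_{8}  so sig = (2; 1)
  {0,6}:  v_{0} + v_{6} = v_{4}  so sig = (2; 1)
  {0,7}:  v_{0} + v_{7} = v_{10}  so sig = (2; 1)
  {1,10}:  v_{1} + v_{10} = v_{0}  so sig = (2; 1)
  {3,5}:  v_{3} + v_{5} = v_{4}  so sig = (2; 1)
  {3,9}:  v_{3} + v_{9} = v_{7}  so sig = (2; 1)
  {4,8}:  v_{4} + v_{8} = v_{0}  so sig = (2; 1)
  {1,9}:  v_{1} + v_{9} = v_{2} + v_{5}  so sig = (2; 1,1)
  {2,10}:  v_{2} + v_{10} = v_{7} + v_{8}  so sig = (2; 1,1)
  {4,9}:  v_{4} + v_{9} = v_{5} + v_{7}  so sig = (2; 1,1)
  {6,10}:  v_{6} + v_{10} = v_{4} + v_{7}  so sig = (2; 1,1)
  {0,9}:  v_{0} + v_{9} = v_{5} + v_{7} + v_{8}  so sig = (2; 1,1,1)
  {9,10}:  v_{9} + v_{10} = v_{5} + 2·v_{7} + v_{8}  so sig = (2; 1,1,2)
  {2,5,7}:  v_{2} + v_{5} + v_{7} = v_{9}  so sig = (3; 1)

so the primitive-relation signature multiset is
    (2; —)
    (2; —)
    (2; —)
    (2; 1)
    (2; 1)
    (2; 1)
    (2; 1)
    (2; 1)
    (2; 1)
    (2; 1)
    (2; 1,1)
    (2; 1,1)
    (2; 1,1)
    (2; 1,1)
    (2; 1,1,1)
    (2; 1,1,2)
    (3; 1)


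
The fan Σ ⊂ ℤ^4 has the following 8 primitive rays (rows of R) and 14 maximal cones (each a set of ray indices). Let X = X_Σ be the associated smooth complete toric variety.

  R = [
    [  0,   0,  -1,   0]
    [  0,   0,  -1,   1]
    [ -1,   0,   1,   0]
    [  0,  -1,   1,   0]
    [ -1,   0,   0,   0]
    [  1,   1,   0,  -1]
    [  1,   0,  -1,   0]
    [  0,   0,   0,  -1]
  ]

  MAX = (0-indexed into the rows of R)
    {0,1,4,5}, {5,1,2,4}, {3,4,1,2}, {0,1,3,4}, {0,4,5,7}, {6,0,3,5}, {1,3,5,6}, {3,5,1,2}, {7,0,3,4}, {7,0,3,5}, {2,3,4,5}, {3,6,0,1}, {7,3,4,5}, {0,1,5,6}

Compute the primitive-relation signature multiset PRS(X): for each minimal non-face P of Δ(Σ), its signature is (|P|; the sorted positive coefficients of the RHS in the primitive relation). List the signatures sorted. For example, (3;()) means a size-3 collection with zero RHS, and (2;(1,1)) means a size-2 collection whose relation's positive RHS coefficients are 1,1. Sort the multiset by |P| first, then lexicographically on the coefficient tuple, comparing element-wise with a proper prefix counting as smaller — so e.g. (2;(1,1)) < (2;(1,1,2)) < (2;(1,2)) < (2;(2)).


Minimal non-faces — 9 found among 8 rays, 14 max cones:

  P = {2,6}:  v_{2} + v_{6} = 0 — sig = (2;())
  P = {0,2}:  v_{0} + v_{2} = v_{4} — sig = (2;(1))
  P = {1,7}:  v_{1} + v_{7} = v_{0} — sig = (2;(1))
  P = {4,6}:  v_{4} + v_{6} = v_{0} — sig = (2;(1))
  P = {2,7}:  v_{2} + v_{7} = v_{3} + 2·v_{4} + v_{5} — sig = (2;(1,1,2))
  P = {6,7}:  v_{6} + v_{7} = 2·v_{0} + v_{3} + v_{5} — sig = (2;(1,1,2))
  P = {1,3,4,5}:  v_{1} + v_{3} + v_{4} + v_{5} = 0 — sig = (4;())
  P = {0,1,3,5}:  v_{0} + v_{1} + v_{3} + v_{5} = v_{6} — sig = (4;(1))
  P = {0,3,4,5}:  v_{0} + v_{3} + v_{4} + v_{5} = v_{7} — sig = (4;(1))

Sorted signature multiset PRS(X):
    |P|=2: 6 collections, coeffs (), (1), (1), (1), (1,1,2), (1,1,2)
    |P|=4: 3 collections, coeffs (), (1), (1)


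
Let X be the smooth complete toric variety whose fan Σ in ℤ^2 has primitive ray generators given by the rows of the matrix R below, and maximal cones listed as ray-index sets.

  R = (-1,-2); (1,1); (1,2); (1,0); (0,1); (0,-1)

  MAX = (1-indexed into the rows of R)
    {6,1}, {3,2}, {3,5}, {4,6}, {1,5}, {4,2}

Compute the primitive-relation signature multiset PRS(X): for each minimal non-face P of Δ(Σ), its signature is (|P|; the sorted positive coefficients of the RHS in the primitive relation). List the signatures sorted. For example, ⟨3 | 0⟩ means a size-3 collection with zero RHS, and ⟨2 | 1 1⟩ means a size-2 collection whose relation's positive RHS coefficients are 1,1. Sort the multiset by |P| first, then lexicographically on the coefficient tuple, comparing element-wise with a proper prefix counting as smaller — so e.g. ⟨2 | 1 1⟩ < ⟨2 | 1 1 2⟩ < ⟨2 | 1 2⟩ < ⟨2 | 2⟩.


9 collections generate NE(X_Σ); each relation:

  P={1,3}:  v_{1} + v_{3} = 0  →  sig = ⟨2 | 0⟩
  P={5,6}:  v_{5} + v_{6} = 0  →  sig = ⟨2 | 0⟩
  P={1,2}:  v_{1} + v_{2} = v_{6}  →  sig = ⟨2 | 1⟩
  P={2,5}:  v_{2} + v_{5} = v_{3}  →  sig = ⟨2 | 1⟩
  P={2,6}:  v_{2} + v_{6} = v_{4}  →  sig = ⟨2 | 1⟩
  P={3,6}:  v_{3} + v_{6} = v_{2}  →  sig = ⟨2 | 1⟩
  P={4,5}:  v_{4} + v_{5} = v_{2}  →  sig = ⟨2 | 1⟩
  P={1,4}:  v_{1} + v_{4} = 2·v_{6}  →  sig = ⟨2 | 2⟩
  P={3,4}:  v_{3} + v_{4} = 2·v_{2}  →  sig = ⟨2 | 2⟩

so the primitive-relation signature multiset is
    ⟨2 | 0⟩
    ⟨2 | 0⟩
    ⟨2 | 1⟩
    ⟨2 | 1⟩
    ⟨2 | 1⟩
    ⟨2 | 1⟩
    ⟨2 | 1⟩
    ⟨2 | 2⟩
    ⟨2 | 2⟩


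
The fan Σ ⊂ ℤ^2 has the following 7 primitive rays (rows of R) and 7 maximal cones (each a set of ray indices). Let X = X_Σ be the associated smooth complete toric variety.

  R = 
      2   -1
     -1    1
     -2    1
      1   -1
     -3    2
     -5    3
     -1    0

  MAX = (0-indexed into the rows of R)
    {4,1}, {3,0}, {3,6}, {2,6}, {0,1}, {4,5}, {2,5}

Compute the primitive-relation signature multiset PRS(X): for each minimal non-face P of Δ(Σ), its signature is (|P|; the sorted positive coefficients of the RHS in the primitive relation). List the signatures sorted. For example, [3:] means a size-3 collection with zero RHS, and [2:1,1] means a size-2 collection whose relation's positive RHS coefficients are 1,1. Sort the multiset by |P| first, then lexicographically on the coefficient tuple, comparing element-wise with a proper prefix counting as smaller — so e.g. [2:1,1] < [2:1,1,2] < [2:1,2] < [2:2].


Δ(Σ) — 7 vertices, 14 min non-faces:

  • {0,2}:  v_{0} + v_{2} = 0  ⟹  sig = [2:]
  • {1,3}:  v_{1} + v_{3} = 0  ⟹  sig = [2:]
  • {0,4}:  v_{0} + v_{4} = v_{1}  ⟹  sig = [2:1]
  • {0,5}:  v_{0} + v_{5} = v_{4}  ⟹  sig = [2:1]
  • {0,6}:  v_{0} + v_{6} = v_{3}  ⟹  sig = [2:1]
  • {1,2}:  v_{1} + v_{2} = v_{4}  ⟹  sig = [2:1]
  • {1,6}:  v_{1} + v_{6} = v_{2}  ⟹  sig = [2:1]
  • {2,3}:  v_{2} + v_{3} = v_{6}  ⟹  sig = [2:1]
  • {2,4}:  v_{2} + v_{4} = v_{5}  ⟹  sig = [2:1]
  • {3,4}:  v_{3} + v_{4} = v_{2}  ⟹  sig = [2:1]
  • {1,5}:  v_{1} + v_{5} = 2·v_{4}  ⟹  sig = [2:2]
  • {3,5}:  v_{3} + v_{5} = 2·v_{2}  ⟹  sig = [2:2]
  • {4,6}:  v_{4} + v_{6} = 2·v_{2}  ⟹  sig = [2:2]
  • {5,6}:  v_{5} + v_{6} = 3·v_{2}  ⟹  sig = [2:3]

Hence PRS(X_Σ) =
    [2:]
    [2:]
    [2:1]
    [2:1]
    [2:1]
    [2:1]
    [2:1]
    [2:1]
    [2:1]
    [2:1]
    [2:2]
    [2:2]
    [2:2]
    [2:3]


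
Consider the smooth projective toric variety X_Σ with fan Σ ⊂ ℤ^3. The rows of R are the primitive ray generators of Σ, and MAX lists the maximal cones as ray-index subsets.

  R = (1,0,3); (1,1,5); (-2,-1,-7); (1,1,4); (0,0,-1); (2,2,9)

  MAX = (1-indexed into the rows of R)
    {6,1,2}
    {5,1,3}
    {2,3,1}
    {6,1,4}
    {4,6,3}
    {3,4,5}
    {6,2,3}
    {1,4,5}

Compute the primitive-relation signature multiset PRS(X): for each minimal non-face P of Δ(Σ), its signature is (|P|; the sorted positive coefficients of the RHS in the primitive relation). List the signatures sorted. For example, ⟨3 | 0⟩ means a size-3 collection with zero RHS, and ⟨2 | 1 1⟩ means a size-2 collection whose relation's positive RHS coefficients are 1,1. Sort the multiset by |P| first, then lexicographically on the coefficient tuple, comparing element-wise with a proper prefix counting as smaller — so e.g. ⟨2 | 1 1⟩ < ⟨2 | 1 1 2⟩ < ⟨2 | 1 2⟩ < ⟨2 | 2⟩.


5 minimal non-faces of Δ(Σ) (on 6 rays):

  {2,4}:  v_{2} + v_{4} = v_{6} — sig = ⟨2 | 1⟩
  {2,5}:  v_{2} + v_{5} = v_{4} — sig = ⟨2 | 1⟩
  {5,6}:  v_{5} + v_{6} = 2·v_{4} — sig = ⟨2 | 2⟩
  {1,3,4}:  v_{1} + v_{3} + v_{4} = 0 — sig = ⟨3 | 0⟩
  {1,3,6}:  v_{1} + v_{3} + v_{6} = v_{2} — sig = ⟨3 | 1⟩

Signatures (|P|; sorted positive RHS coefficients), sorted:
    ⟨2 | 1⟩
    ⟨2 | 1⟩
    ⟨2 | 2⟩
    ⟨3 | 0⟩
    ⟨3 | 1⟩


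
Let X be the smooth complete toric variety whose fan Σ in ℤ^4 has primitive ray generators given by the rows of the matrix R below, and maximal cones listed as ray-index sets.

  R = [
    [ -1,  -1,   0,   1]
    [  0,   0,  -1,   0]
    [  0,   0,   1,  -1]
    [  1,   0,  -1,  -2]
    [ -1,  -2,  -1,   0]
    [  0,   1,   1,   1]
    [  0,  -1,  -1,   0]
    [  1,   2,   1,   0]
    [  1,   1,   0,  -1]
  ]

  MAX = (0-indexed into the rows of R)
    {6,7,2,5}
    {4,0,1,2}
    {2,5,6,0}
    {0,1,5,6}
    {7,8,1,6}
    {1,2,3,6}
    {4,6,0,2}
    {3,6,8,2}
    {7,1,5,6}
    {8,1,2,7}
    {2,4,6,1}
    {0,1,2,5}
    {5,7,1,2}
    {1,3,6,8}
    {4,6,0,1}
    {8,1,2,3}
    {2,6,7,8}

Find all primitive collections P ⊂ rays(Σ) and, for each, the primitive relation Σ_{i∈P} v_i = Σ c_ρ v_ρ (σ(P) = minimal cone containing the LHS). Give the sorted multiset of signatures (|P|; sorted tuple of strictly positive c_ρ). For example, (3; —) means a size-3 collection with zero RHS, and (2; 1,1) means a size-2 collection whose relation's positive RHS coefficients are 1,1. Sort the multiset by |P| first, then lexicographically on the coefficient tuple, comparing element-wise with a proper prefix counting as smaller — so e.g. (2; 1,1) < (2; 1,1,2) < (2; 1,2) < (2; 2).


The 14 primitive collections of Σ (r=9, n=4):

  P = {0,8}:  v_{0} + v_{8} = 0  ⟹  sig = (2; —)
  P = {4,7}:  v_{4} + v_{7} = 0  ⟹  sig = (2; —)
  P = {0,7}:  v_{0} + v_{7} = v_{5}  ⟹  sig = (2; 1)
  P = {3,5}:  v_{3} + v_{5} = v_{8}  ⟹  sig = (2; 1)
  P = {4,5}:  v_{4} + v_{5} = v_{0}  ⟹  sig = (2; 1)
  P = {5,8}:  v_{5} + v_{8} = v_{7}  ⟹  sig = (2; 1)
  P = {0,3}:  v_{0} + v_{3} = v_{1} + v_{2} + v_{6}  ⟹  sig = (2; 1,1,1)
  P = {4,8}:  v_{4} + v_{8} = v_{1} + v_{2} + v_{6}  ⟹  sig = (2; 1,1,1)
  P = {3,7}:  v_{3} + v_{7} = 2·v_{8}  ⟹  sig = (2; 2)
  P = {3,4}:  v_{3} + v_{4} = 2·v_{1} + 2·v_{2} + 2·v_{6}  ⟹  sig = (2; 2,2,2)
  P = {1,2,5,6}:  v_{1} + v_{2} + v_{5} + v_{6} = 0  ⟹  sig = (4; —)
  P = {0,1,2,6}:  v_{0} + v_{1} + v_{2} + v_{6} = v_{4}  ⟹  sig = (4; 1)
  P = {1,2,6,7}:  v_{1} + v_{2} + v_{6} + v_{7} = v_{8}  ⟹  sig = (4; 1)
  P = {1,2,6,8}:  v_{1} + v_{2} + v_{6} + v_{8} = v_{3}  ⟹  sig = (4; 1)

Signatures (|P|; sorted positive RHS coefficients), sorted:
    (2; —)
    (2; —)
    (2; 1)
    (2; 1)
    (2; 1)
    (2; 1)
    (2; 1,1,1)
    (2; 1,1,1)
    (2; 2)
    (2; 2,2,2)
    (4; —)
    (4; 1)
    (4; 1)
    (4; 1)


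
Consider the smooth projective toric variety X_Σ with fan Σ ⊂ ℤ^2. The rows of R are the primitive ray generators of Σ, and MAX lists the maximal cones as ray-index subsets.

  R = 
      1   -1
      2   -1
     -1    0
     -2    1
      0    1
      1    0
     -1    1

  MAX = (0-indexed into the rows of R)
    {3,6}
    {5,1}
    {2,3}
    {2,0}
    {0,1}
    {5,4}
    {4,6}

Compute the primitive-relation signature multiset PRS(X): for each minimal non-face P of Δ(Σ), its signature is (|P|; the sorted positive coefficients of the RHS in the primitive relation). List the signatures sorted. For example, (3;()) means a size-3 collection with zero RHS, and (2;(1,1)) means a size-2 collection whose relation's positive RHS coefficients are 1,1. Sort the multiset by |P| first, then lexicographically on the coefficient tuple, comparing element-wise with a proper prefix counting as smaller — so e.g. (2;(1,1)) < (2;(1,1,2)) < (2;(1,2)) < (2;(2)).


Primitive collections (14):

  • {0,6}:  v_{0} + v_{6} = 0  so sig = (2;())
  • {1,3}:  v_{1} + v_{3} = 0  so sig = (2;())
  • {2,5}:  v_{2} + v_{5} = 0  so sig = (2;())
  • {0,3}:  v_{0} + v_{3} = v_{2}  so sig = (2;(1))
  • {0,4}:  v_{0} + v_{4} = v_{5}  so sig = (2;(1))
  • {0,5}:  v_{0} + v_{5} = v_{1}  so sig = (2;(1))
  • {1,2}:  v_{1} + v_{2} = v_{0}  so sig = (2;(1))
  • {1,6}:  v_{1} + v_{6} = v_{5}  so sig = (2;(1))
  • {2,4}:  v_{2} + v_{4} = v_{6}  so sig = (2;(1))
  • {2,6}:  v_{2} + v_{6} = v_{3}  so sig = (2;(1))
  • {3,5}:  v_{3} + v_{5} = v_{6}  so sig = (2;(1))
  • {5,6}:  v_{5} + v_{6} = v_{4}  so sig = (2;(1))
  • {1,4}:  v_{1} + v_{4} = 2·v_{5}  so sig = (2;(2))
  • {3,4}:  v_{3} + v_{4} = 2·v_{6}  so sig = (2;(2))

Sorted signature multiset PRS(X):
    |P|=2: 14 collections, coeffs (), (), (), (1), (1), (1), (1), (1), (1), (1), (1), (1), (2), (2)


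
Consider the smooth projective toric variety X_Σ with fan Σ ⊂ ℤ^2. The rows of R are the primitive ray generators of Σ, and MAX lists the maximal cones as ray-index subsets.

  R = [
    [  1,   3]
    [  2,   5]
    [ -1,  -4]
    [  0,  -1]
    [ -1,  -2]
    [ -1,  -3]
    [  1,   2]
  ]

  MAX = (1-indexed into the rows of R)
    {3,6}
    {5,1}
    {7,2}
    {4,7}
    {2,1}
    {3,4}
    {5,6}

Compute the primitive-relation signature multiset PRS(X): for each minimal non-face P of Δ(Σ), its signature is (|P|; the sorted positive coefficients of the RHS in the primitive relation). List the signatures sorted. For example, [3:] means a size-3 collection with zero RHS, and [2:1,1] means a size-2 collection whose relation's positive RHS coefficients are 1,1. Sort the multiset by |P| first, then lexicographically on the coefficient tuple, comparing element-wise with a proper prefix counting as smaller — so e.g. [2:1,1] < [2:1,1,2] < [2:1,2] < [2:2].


14 collections generate NE(X_Σ); each relation:

  {1,6}:  v_{1} + v_{6} = 0  ⟹  sig = [2:]
  {5,7}:  v_{5} + v_{7} = 0  ⟹  sig = [2:]
  {1,3}:  v_{1} + v_{3} = v_{4}  ⟹  sig = [2:1]
  {1,4}:  v_{1} + v_{4} = v_{7}  ⟹  sig = [2:1]
  {1,7}:  v_{1} + v_{7} = v_{2}  ⟹  sig = [2:1]
  {2,5}:  v_{2} + v_{5} = v_{1}  ⟹  sig = [2:1]
  {2,6}:  v_{2} + v_{6} = v_{7}  ⟹  sig = [2:1]
  {4,5}:  v_{4} + v_{5} = v_{6}  ⟹  sig = [2:1]
  {4,6}:  v_{4} + v_{6} = v_{3}  ⟹  sig = [2:1]
  {6,7}:  v_{6} + v_{7} = v_{4}  ⟹  sig = [2:1]
  {2,3}:  v_{2} + v_{3} = v_{4} + v_{7}  ⟹  sig = [2:1,1]
  {2,4}:  v_{2} + v_{4} = 2·v_{7}  ⟹  sig = [2:2]
  {3,5}:  v_{3} + v_{5} = 2·v_{6}  ⟹  sig = [2:2]
  {3,7}:  v_{3} + v_{7} = 2·v_{4}  ⟹  sig = [2:2]

so the primitive-relation signature multiset is
{ [2:] ×2,  [2:1] ×8,  [2:1,1],  [2:2] ×3 }


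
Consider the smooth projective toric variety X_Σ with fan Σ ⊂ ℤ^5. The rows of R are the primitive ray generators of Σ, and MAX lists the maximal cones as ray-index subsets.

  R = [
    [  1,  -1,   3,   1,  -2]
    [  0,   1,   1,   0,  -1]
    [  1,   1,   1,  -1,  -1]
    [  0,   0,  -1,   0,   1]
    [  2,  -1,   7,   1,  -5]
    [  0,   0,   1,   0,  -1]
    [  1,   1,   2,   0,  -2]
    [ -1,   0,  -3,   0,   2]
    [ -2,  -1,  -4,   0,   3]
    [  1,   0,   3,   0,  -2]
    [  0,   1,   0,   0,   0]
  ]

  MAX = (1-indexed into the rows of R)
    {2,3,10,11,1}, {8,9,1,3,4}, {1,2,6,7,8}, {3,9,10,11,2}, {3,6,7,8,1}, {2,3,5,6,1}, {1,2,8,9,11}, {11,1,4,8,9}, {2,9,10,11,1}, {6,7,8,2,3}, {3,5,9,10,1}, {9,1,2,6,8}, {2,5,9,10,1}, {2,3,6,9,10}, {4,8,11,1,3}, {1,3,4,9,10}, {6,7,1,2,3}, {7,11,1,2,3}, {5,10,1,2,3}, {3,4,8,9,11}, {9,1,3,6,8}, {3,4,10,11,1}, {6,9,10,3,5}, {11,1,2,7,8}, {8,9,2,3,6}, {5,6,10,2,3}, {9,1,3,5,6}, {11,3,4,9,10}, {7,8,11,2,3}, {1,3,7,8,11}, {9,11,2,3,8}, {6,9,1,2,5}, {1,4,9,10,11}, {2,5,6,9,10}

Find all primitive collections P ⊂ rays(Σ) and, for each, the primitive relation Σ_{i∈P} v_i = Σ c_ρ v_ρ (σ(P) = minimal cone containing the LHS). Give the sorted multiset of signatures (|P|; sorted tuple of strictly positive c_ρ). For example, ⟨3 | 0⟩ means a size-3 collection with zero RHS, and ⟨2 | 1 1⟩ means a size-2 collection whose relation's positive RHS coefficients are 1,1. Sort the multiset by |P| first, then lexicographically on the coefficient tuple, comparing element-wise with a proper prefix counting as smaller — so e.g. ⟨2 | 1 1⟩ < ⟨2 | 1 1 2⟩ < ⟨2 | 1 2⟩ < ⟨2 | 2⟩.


Primitive collections (16):

  {4,6}:  v_{4} + v_{6} = 0  →  sig = ⟨2 | 0⟩
  {8,10}:  v_{8} + v_{10} = 0  →  sig = ⟨2 | 0⟩
  {2,4}:  v_{2} + v_{4} = v_{11}  →  sig = ⟨2 | 1⟩
  {6,11}:  v_{6} + v_{11} = v_{2}  →  sig = ⟨2 | 1⟩
  {4,5}:  v_{4} + v_{5} = v_{1} + v_{10}  →  sig = ⟨2 | 1 1⟩
  {5,8}:  v_{5} + v_{8} = v_{1} + v_{6}  →  sig = ⟨2 | 1 1⟩
  {7,9}:  v_{7} + v_{9} = v_{6} + v_{8}  →  sig = ⟨2 | 1 1⟩
  {5,11}:  v_{5} + v_{11} = v_{1} + v_{2} + v_{10}  →  sig = ⟨2 | 1 1 1⟩
  {7,10}:  v_{7} + v_{10} = v_{1} + v_{2} + v_{3}  →  sig = ⟨2 | 1 1 1⟩
  {4,7}:  v_{4} + v_{7} = v_{1} + v_{3} + v_{8} + v_{11}  →  sig = ⟨2 | 1 1 1 1⟩
  {5,7}:  v_{5} + v_{7} = 2·v_{1} + v_{2} + v_{3} + v_{6}  →  sig = ⟨2 | 1 1 1 2⟩
  {1,6,10}:  v_{1} + v_{6} + v_{10} = v_{5}  →  sig = ⟨3 | 1⟩
  {1,3,9,11}:  v_{1} + v_{3} + v_{9} + v_{11} = 0  →  sig = ⟨4 | 0⟩
  {1,2,3,8}:  v_{1} + v_{2} + v_{3} + v_{8} = v_{7}  →  sig = ⟨4 | 1⟩
  {1,2,3,9}:  v_{1} + v_{2} + v_{3} + v_{9} = v_{6}  →  sig = ⟨4 | 1⟩
  {2,3,5,9}:  v_{2} + v_{3} + v_{5} + v_{9} = 2·v_{6} + v_{10}  →  sig = ⟨4 | 1 2⟩

Hence PRS(X_Σ) =
{ ⟨2 | 0⟩ ×2,  ⟨2 | 1⟩ ×2,  ⟨2 | 1 1⟩ ×3,  ⟨2 | 1 1 1⟩ ×2,  ⟨2 | 1 1 1 1⟩,  ⟨2 | 1 1 1 2⟩,  ⟨3 | 1⟩,  ⟨4 | 0⟩,  ⟨4 | 1⟩ ×2,  ⟨4 | 1 2⟩ }


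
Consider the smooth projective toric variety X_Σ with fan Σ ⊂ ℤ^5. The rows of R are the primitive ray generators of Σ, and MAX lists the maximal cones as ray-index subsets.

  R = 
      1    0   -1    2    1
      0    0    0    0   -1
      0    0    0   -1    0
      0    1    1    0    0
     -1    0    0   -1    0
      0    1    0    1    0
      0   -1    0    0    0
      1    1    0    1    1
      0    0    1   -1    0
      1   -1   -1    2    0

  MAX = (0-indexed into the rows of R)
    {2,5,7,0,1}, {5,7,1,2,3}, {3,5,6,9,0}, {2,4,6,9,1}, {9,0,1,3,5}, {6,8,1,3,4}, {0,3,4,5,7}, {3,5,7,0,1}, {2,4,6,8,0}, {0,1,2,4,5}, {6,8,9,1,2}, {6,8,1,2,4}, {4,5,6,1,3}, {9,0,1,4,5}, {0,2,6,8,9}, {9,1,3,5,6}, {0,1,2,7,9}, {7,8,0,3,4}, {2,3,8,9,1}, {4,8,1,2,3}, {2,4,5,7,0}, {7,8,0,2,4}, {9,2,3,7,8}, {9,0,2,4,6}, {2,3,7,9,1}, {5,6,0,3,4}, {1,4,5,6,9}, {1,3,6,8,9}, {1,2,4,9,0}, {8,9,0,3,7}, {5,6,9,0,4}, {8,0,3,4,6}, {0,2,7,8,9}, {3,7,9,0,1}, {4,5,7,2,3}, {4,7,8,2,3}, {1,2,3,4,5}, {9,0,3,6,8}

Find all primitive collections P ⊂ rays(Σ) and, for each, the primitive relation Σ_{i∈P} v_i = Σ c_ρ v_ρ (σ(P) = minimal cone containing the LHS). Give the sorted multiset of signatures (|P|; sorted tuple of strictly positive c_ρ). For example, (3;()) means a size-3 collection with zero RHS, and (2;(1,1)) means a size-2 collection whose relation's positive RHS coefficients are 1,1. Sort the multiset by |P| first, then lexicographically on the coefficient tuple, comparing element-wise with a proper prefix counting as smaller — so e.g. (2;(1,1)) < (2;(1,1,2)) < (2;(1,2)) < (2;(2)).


|primitive collections| = 15. Relations:

  P = {5,8}:  v_{5} + v_{8} = v_{3}  ⇒ sig = (2;(1))
  P = {6,7}:  v_{6} + v_{7} = v_{0} + v_{8}  ⇒ sig = (2;(1,1))
  P = {2,5,6}:  v_{2} + v_{5} + v_{6} = 0  ⇒ sig = (3;())
  P = {0,1,6}:  v_{0} + v_{1} + v_{6} = v_{9}  ⇒ sig = (3;(1))
  P = {0,2,3}:  v_{0} + v_{2} + v_{3} = v_{7}  ⇒ sig = (3;(1))
  P = {2,3,6}:  v_{2} + v_{3} + v_{6} = v_{8}  ⇒ sig = (3;(1))
  P = {4,7,9}:  v_{4} + v_{7} + v_{9} = v_{0}  ⇒ sig = (3;(1))
  P = {4,8,9}:  v_{4} + v_{8} + v_{9} = v_{6}  ⇒ sig = (3;(1))
  P = {1,4,7}:  v_{1} + v_{4} + v_{7} = v_{2} + v_{5}  ⇒ sig = (3;(1,1))
  P = {2,5,9}:  v_{2} + v_{5} + v_{9} = v_{0} + v_{1}  ⇒ sig = (3;(1,1))
  P = {3,4,9}:  v_{3} + v_{4} + v_{9} = v_{5} + v_{6}  ⇒ sig = (3;(1,1))
  P = {0,1,8}:  v_{0} + v_{1} + v_{8} = v_{2} + v_{3} + v_{9}  ⇒ sig = (3;(1,1,1))
  P = {5,7,9}:  v_{5} + v_{7} + v_{9} = 2·v_{0} + v_{1} + v_{3}  ⇒ sig = (3;(1,1,2))
  P = {1,7,8}:  v_{1} + v_{7} + v_{8} = 2·v_{2} + 2·v_{3} + v_{9}  ⇒ sig = (3;(1,2,2))
  P = {0,1,3,4}:  v_{0} + v_{1} + v_{3} + v_{4} = v_{5}  ⇒ sig = (4;(1))

Signatures (|P|; sorted positive RHS coefficients), sorted:
    |P|=2: 2 collections, coeffs (1), (1,1)
    |P|=3: 12 collections, coeffs (), (1), (1), (1), (1), (1), (1,1), (1,1), (1,1), (1,1,1), (1,1,2), (1,2,2)
    |P|=4: 1 collection, coeffs (1)


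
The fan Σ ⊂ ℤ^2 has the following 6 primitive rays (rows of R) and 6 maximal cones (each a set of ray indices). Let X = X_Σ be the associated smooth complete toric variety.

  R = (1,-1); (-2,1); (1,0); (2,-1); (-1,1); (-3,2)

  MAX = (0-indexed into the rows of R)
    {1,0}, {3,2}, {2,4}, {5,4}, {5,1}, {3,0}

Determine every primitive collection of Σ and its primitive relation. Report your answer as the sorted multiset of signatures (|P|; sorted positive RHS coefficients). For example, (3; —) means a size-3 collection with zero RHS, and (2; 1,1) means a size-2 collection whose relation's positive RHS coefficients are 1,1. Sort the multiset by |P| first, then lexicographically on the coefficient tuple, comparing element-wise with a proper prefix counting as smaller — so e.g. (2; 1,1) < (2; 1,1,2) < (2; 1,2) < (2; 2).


The 9 primitive collections of Σ (r=6, n=2):

  P={0,4}:  v_{0} + v_{4} = 0  ⇒ sig = (2; —)
  P={1,3}:  v_{1} + v_{3} = 0  ⇒ sig = (2; —)
  P={0,2}:  v_{0} + v_{2} = v_{3}  ⇒ sig = (2; 1)
  P={0,5}:  v_{0} + v_{5} = v_{1}  ⇒ sig = (2; 1)
  P={1,2}:  v_{1} + v_{2} = v_{4}  ⇒ sig = (2; 1)
  P={1,4}:  v_{1} + v_{4} = v_{5}  ⇒ sig = (2; 1)
  P={3,4}:  v_{3} + v_{4} = v_{2}  ⇒ sig = (2; 1)
  P={3,5}:  v_{3} + v_{5} = v_{4}  ⇒ sig = (2; 1)
  P={2,5}:  v_{2} + v_{5} = 2·v_{4}  ⇒ sig = (2; 2)

Hence PRS(X_Σ) =
    |P|=2: 9 collections, coeffs (), (), (1), (1), (1), (1), (1), (1), (2)


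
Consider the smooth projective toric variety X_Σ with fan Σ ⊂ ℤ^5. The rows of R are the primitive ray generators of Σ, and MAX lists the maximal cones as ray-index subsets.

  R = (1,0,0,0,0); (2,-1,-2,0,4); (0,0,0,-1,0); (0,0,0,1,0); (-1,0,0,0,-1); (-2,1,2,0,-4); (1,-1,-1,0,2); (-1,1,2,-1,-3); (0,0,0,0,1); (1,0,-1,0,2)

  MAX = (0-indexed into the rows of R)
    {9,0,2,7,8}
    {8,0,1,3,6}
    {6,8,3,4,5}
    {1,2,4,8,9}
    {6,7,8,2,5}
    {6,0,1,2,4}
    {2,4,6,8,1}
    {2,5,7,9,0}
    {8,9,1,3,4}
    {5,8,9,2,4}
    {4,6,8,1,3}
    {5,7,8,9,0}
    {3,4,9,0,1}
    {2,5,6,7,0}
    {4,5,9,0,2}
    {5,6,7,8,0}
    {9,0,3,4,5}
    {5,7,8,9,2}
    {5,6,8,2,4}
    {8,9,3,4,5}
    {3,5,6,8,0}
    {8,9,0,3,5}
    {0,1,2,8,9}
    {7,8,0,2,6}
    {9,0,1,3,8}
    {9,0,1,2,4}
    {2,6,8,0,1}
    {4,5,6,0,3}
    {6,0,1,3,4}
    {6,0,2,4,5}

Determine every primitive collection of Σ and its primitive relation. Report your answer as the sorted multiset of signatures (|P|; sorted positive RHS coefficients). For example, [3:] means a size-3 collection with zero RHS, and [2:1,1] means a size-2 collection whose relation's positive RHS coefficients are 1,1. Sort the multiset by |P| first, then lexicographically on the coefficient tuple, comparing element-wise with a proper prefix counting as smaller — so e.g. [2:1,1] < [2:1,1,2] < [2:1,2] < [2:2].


Minimal non-faces — 8 found among 10 rays, 30 max cones:

  P={1,5}:  v_{1} + v_{5} = 0 ; sig = [2:]
  P={2,3}:  v_{2} + v_{3} = 0 ; sig = [2:]
  P={6,9}:  v_{6} + v_{9} = v_{1} ; sig = [2:1]
  P={4,7}:  v_{4} + v_{7} = v_{2} + v_{5} ; sig = [2:1,1]
  P={1,7}:  v_{1} + v_{7} = v_{0} + v_{2} + v_{8} ; sig = [2:1,1,1]
  P={3,7}:  v_{3} + v_{7} = v_{0} + v_{5} + v_{8} ; sig = [2:1,1,1]
  P={0,4,8}:  v_{0} + v_{4} + v_{8} = 0 ; sig = [3:]
  P={0,2,5,8}:  v_{0} + v_{2} + v_{5} + v_{8} = v_{7} ; sig = [4:1]

so the primitive-relation signature multiset is
    |P|=2: 6 collections, coeffs (), (), (1), (1,1), (1,1,1), (1,1,1)
    |P|=3: 1 collection, coeffs ()
    |P|=4: 1 collection, coeffs (1)


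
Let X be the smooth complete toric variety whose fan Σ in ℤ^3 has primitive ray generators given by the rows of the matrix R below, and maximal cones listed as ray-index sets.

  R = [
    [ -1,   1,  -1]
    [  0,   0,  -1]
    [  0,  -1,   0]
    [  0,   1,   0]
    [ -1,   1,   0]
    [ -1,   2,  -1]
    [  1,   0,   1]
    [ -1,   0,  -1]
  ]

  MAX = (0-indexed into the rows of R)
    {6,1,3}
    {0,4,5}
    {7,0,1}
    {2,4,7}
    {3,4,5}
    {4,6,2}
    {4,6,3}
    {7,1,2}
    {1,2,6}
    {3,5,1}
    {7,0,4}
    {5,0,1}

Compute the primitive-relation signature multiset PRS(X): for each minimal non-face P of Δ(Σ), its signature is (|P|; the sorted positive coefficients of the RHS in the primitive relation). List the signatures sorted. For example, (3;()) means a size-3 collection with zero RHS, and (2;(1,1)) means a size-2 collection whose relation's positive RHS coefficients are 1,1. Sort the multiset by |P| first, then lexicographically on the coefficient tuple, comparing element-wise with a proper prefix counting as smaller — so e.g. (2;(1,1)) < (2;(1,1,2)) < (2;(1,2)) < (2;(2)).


Δ(Σ) — 8 vertices, 10 min non-faces:

  P = {2,3}:  v_{2} + v_{3} = 0 ; sig = (2;())
  P = {6,7}:  v_{6} + v_{7} = 0 ; sig = (2;())
  P = {0,2}:  v_{0} + v_{2} = v_{7} ; sig = (2;(1))
  P = {0,3}:  v_{0} + v_{3} = v_{5} ; sig = (2;(1))
  P = {0,6}:  v_{0} + v_{6} = v_{3} ; sig = (2;(1))
  P = {1,4}:  v_{1} + v_{4} = v_{0} ; sig = (2;(1))
  P = {2,5}:  v_{2} + v_{5} = v_{0} ; sig = (2;(1))
  P = {3,7}:  v_{3} + v_{7} = v_{0} ; sig = (2;(1))
  P = {5,6}:  v_{5} + v_{6} = 2·v_{3} ; sig = (2;(2))
  P = {5,7}:  v_{5} + v_{7} = 2·v_{0} ; sig = (2;(2))

Signatures (|P|; sorted positive RHS coefficients), sorted:
    (2;())
    (2;())
    (2;(1))
    (2;(1))
    (2;(1))
    (2;(1))
    (2;(1))
    (2;(1))
    (2;(2))
    (2;(2))


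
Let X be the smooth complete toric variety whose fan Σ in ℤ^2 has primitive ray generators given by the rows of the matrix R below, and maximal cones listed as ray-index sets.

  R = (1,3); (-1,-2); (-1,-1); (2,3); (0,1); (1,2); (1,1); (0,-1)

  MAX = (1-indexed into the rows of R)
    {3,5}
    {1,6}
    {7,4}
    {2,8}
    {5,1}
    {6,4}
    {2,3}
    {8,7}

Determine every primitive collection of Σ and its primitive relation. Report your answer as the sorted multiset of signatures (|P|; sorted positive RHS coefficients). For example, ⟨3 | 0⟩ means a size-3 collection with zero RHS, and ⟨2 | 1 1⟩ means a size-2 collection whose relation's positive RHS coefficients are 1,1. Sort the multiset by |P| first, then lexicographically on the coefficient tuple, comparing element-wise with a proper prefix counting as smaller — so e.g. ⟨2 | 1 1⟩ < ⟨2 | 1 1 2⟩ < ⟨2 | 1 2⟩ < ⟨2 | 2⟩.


The 20 primitive collections of Σ (r=8, n=2):

  • {2,6}:  v_{2} + v_{6} = 0  ⇒ sig = ⟨2 | 0⟩
  • {3,7}:  v_{3} + v_{7} = 0  ⇒ sig = ⟨2 | 0⟩
  • {5,8}:  v_{5} + v_{8} = 0  ⇒ sig = ⟨2 | 0⟩
  • {1,2}:  v_{1} + v_{2} = v_{5}  ⇒ sig = ⟨2 | 1⟩
  • {1,8}:  v_{1} + v_{8} = v_{6}  ⇒ sig = ⟨2 | 1⟩
  • {2,4}:  v_{2} + v_{4} = v_{7}  ⇒ sig = ⟨2 | 1⟩
  • {2,5}:  v_{2} + v_{5} = v_{3}  ⇒ sig = ⟨2 | 1⟩
  • {2,7}:  v_{2} + v_{7} = v_{8}  ⇒ sig = ⟨2 | 1⟩
  • {3,4}:  v_{3} + v_{4} = v_{6}  ⇒ sig = ⟨2 | 1⟩
  • {3,6}:  v_{3} + v_{6} = v_{5}  ⇒ sig = ⟨2 | 1⟩
  • {3,8}:  v_{3} + v_{8} = v_{2}  ⇒ sig = ⟨2 | 1⟩
  • {5,6}:  v_{5} + v_{6} = v_{1}  ⇒ sig = ⟨2 | 1⟩
  • {5,7}:  v_{5} + v_{7} = v_{6}  ⇒ sig = ⟨2 | 1⟩
  • {6,7}:  v_{6} + v_{7} = v_{4}  ⇒ sig = ⟨2 | 1⟩
  • {6,8}:  v_{6} + v_{8} = v_{7}  ⇒ sig = ⟨2 | 1⟩
  • {1,3}:  v_{1} + v_{3} = 2·v_{5}  ⇒ sig = ⟨2 | 2⟩
  • {1,7}:  v_{1} + v_{7} = 2·v_{6}  ⇒ sig = ⟨2 | 2⟩
  • {4,5}:  v_{4} + v_{5} = 2·v_{6}  ⇒ sig = ⟨2 | 2⟩
  • {4,8}:  v_{4} + v_{8} = 2·v_{7}  ⇒ sig = ⟨2 | 2⟩
  • {1,4}:  v_{1} + v_{4} = 3·v_{6}  ⇒ sig = ⟨2 | 3⟩

so the primitive-relation signature multiset is
    ⟨2 | 0⟩
    ⟨2 | 0⟩
    ⟨2 | 0⟩
    ⟨2 | 1⟩
    ⟨2 | 1⟩
    ⟨2 | 1⟩
    ⟨2 | 1⟩
    ⟨2 | 1⟩
    ⟨2 | 1⟩
    ⟨2 | 1⟩
    ⟨2 | 1⟩
    ⟨2 | 1⟩
    ⟨2 | 1⟩
    ⟨2 | 1⟩
    ⟨2 | 1⟩
    ⟨2 | 2⟩
    ⟨2 | 2⟩
    ⟨2 | 2⟩
    ⟨2 | 2⟩
    ⟨2 | 3⟩


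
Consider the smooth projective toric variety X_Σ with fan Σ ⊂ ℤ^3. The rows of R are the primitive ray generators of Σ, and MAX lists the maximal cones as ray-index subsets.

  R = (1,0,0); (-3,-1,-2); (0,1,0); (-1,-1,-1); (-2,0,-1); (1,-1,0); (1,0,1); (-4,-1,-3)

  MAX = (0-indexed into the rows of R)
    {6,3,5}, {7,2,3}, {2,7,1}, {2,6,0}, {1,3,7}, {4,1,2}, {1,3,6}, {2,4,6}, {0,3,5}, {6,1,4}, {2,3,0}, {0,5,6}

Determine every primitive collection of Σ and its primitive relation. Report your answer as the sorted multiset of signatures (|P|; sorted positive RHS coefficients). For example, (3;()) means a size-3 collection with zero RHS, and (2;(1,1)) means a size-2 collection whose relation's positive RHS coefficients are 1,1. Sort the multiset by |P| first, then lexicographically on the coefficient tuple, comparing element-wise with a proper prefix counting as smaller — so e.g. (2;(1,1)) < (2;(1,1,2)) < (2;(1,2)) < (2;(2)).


Σ has 14 primitive collections:

  • {2,5}:  v_{2} + v_{5} = v_{0} ; sig = (2;(1))
  • {3,4}:  v_{3} + v_{4} = v_{1} ; sig = (2;(1))
  • {4,5}:  v_{4} + v_{5} = v_{3} ; sig = (2;(1))
  • {6,7}:  v_{6} + v_{7} = v_{1} ; sig = (2;(1))
  • {0,4}:  v_{0} + v_{4} = v_{2} + v_{3} ; sig = (2;(1,1))
  • {0,1}:  v_{0} + v_{1} = v_{2} + 2·v_{3} ; sig = (2;(1,2))
  • {4,7}:  v_{4} + v_{7} = 2·v_{1} + v_{2} ; sig = (2;(1,2))
  • {5,7}:  v_{5} + v_{7} = v_{2} + 3·v_{3} ; sig = (2;(1,3))
  • {1,5}:  v_{1} + v_{5} = 2·v_{3} ; sig = (2;(2))
  • {0,7}:  v_{0} + v_{7} = 2·v_{2} + 3·v_{3} ; sig = (2;(2,3))
  • {2,3,6}:  v_{2} + v_{3} + v_{6} = 0 ; sig = (3;())
  • {0,3,6}:  v_{0} + v_{3} + v_{6} = v_{5} ; sig = (3;(1))
  • {1,2,3}:  v_{1} + v_{2} + v_{3} = v_{7} ; sig = (3;(1))
  • {1,2,6}:  v_{1} + v_{2} + v_{6} = v_{4} ; sig = (3;(1))

so the primitive-relation signature multiset is
    (2;(1))
    (2;(1))
    (2;(1))
    (2;(1))
    (2;(1,1))
    (2;(1,2))
    (2;(1,2))
    (2;(1,3))
    (2;(2))
    (2;(2,3))
    (3;())
    (3;(1))
    (3;(1))
    (3;(1))


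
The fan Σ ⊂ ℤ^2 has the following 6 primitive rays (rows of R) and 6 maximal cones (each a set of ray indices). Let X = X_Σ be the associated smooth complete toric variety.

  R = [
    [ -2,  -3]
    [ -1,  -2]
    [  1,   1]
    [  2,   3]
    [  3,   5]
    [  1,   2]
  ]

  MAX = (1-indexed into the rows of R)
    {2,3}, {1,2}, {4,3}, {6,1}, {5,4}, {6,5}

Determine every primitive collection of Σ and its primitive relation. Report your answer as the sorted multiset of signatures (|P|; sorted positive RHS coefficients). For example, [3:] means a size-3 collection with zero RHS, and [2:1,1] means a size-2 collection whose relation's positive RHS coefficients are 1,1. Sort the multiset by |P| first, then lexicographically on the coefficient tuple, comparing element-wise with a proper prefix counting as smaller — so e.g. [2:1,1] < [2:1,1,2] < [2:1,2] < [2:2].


9 collections generate NE(X_Σ); each relation:

  • {1,4}:  v_{1} + v_{4} = 0 — sig = [2:]
  • {2,6}:  v_{2} + v_{6} = 0 — sig = [2:]
  • {1,3}:  v_{1} + v_{3} = v_{2} — sig = [2:1]
  • {1,5}:  v_{1} + v_{5} = v_{6} — sig = [2:1]
  • {2,4}:  v_{2} + v_{4} = v_{3} — sig = [2:1]
  • {2,5}:  v_{2} + v_{5} = v_{4} — sig = [2:1]
  • {3,6}:  v_{3} + v_{6} = v_{4} — sig = [2:1]
  • {4,6}:  v_{4} + v_{6} = v_{5} — sig = [2:1]
  • {3,5}:  v_{3} + v_{5} = 2·v_{4} — sig = [2:2]

Sorted signature multiset PRS(X):
    |P|=2: 9 collections, coeffs (), (), (1), (1), (1), (1), (1), (1), (2)


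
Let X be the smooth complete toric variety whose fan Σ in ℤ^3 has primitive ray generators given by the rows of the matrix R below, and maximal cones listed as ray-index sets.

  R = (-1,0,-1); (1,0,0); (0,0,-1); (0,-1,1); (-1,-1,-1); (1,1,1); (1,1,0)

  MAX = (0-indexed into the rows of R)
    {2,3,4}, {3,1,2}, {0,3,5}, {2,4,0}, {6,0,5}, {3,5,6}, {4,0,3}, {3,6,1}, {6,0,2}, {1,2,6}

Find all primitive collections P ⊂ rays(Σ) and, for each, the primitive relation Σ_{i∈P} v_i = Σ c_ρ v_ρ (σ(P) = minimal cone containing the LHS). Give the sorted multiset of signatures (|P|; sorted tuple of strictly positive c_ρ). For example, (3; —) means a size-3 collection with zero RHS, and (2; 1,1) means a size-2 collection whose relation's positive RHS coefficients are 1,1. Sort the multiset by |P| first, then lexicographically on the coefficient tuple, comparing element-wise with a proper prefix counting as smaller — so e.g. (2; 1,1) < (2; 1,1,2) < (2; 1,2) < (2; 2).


Δ(Σ) — 7 vertices, 9 min non-faces:

  • {4,5}:  v_{4} + v_{5} = 0 ; sig = (2; —)
  • {0,1}:  v_{0} + v_{1} = v_{2} ; sig = (2; 1)
  • {2,5}:  v_{2} + v_{5} = v_{6} ; sig = (2; 1)
  • {4,6}:  v_{4} + v_{6} = v_{2} ; sig = (2; 1)
  • {1,4}:  v_{1} + v_{4} = 2·v_{2} + v_{3} ; sig = (2; 1,2)
  • {1,5}:  v_{1} + v_{5} = v_{3} + 2·v_{6} ; sig = (2; 1,2)
  • {0,3,6}:  v_{0} + v_{3} + v_{6} = 0 ; sig = (3; —)
  • {0,2,3}:  v_{0} + v_{2} + v_{3} = v_{4} ; sig = (3; 1)
  • {2,3,6}:  v_{2} + v_{3} + v_{6} = v_{1} ; sig = (3; 1)

so the primitive-relation signature multiset is
    (2; —)
    (2; 1)
    (2; 1)
    (2; 1)
    (2; 1,2)
    (2; 1,2)
    (3; —)
    (3; 1)
    (3; 1)


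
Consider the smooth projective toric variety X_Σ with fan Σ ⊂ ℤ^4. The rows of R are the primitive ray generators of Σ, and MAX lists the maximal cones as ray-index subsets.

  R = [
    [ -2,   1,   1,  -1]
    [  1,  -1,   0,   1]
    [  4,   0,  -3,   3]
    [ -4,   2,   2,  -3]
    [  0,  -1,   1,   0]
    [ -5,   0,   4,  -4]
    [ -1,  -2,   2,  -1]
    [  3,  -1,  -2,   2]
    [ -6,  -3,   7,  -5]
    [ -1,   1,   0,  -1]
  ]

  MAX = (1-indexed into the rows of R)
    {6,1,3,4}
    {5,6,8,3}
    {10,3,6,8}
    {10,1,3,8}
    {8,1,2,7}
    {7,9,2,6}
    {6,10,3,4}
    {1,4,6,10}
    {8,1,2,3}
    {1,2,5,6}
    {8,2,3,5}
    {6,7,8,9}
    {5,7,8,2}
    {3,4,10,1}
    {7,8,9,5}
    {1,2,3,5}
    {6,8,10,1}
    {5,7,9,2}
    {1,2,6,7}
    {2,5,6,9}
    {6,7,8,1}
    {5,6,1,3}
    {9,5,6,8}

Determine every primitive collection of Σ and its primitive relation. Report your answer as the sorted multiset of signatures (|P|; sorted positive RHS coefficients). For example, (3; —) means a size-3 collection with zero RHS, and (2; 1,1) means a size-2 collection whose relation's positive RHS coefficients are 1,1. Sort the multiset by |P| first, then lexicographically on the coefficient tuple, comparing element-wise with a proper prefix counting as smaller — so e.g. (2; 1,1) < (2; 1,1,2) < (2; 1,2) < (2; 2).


Primitive collections (20):

  P={2,10}:  v_{2} + v_{10} = 0 ; sig = (2; —)
  P={4,7}:  v_{4} + v_{7} = v_{6} ; sig = (2; 1)
  P={4,8}:  v_{4} + v_{8} = v_{10} ; sig = (2; 1)
  P={3,7}:  v_{3} + v_{7} = v_{5} + v_{8} ; sig = (2; 1,1)
  P={5,10}:  v_{5} + v_{10} = v_{3} + v_{6} ; sig = (2; 1,1)
  P={7,10}:  v_{7} + v_{10} = v_{6} + v_{8} ; sig = (2; 1,1)
  P={2,4}:  v_{2} + v_{4} = v_{1} + v_{3} + v_{6} ; sig = (2; 1,1,1)
  P={3,9}:  v_{3} + v_{9} = 2·v_{5} + v_{6} + v_{8} ; sig = (2; 1,1,2)
  P={9,10}:  v_{9} + v_{10} = v_{5} + 2·v_{6} + v_{8} ; sig = (2; 1,1,2)
  P={4,9}:  v_{4} + v_{9} = v_{5} + 2·v_{6} ; sig = (2; 1,2)
  P={4,5}:  v_{4} + v_{5} = v_{1} + 2·v_{3} + 2·v_{6} ; sig = (2; 1,2,2)
  P={1,9}:  v_{1} + v_{9} = 2·v_{2} + 2·v_{6} ; sig = (2; 2,2)
  P={1,5,8}:  v_{1} + v_{5} + v_{8} = v_{2} ; sig = (3; 1)
  P={2,3,6}:  v_{2} + v_{3} + v_{6} = v_{5} ; sig = (3; 1)
  P={2,6,8}:  v_{2} + v_{6} + v_{8} = v_{7} ; sig = (3; 1)
  P={5,6,7}:  v_{5} + v_{6} + v_{7} = v_{9} ; sig = (3; 1)
  P={1,5,7}:  v_{1} + v_{5} + v_{7} = 2·v_{2} + v_{6} ; sig = (3; 1,2)
  P={2,8,9}:  v_{2} + v_{8} + v_{9} = v_{5} + 2·v_{7} ; sig = (3; 1,2)
  P={1,3,6,8}:  v_{1} + v_{3} + v_{6} + v_{8} = 0 ; sig = (4; —)
  P={1,3,6,10}:  v_{1} + v_{3} + v_{6} + v_{10} = v_{4} ; sig = (4; 1)

Signatures (|P|; sorted positive RHS coefficients), sorted:
    (2; —)
    (2; 1)
    (2; 1)
    (2; 1,1)
    (2; 1,1)
    (2; 1,1)
    (2; 1,1,1)
    (2; 1,1,2)
    (2; 1,1,2)
    (2; 1,2)
    (2; 1,2,2)
    (2; 2,2)
    (3; 1)
    (3; 1)
    (3; 1)
    (3; 1)
    (3; 1,2)
    (3; 1,2)
    (4; —)
    (4; 1)


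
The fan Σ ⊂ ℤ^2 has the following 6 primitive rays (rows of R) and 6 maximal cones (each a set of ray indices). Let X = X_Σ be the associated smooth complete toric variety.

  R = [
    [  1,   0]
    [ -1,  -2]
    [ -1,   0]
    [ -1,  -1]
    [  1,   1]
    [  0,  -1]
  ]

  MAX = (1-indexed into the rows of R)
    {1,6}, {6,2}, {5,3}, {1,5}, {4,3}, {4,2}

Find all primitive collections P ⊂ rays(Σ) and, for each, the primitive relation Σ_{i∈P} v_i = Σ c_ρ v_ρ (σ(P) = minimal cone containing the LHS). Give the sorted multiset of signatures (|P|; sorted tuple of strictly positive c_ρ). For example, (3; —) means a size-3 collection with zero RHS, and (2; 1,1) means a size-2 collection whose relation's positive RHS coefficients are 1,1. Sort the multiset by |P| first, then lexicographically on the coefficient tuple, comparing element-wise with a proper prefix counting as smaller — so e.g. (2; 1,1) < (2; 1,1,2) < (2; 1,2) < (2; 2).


|primitive collections| = 9. Relations:

  P = {1,3}:  v_{1} + v_{3} = 0 — sig = (2; —)
  P = {4,5}:  v_{4} + v_{5} = 0 — sig = (2; —)
  P = {1,4}:  v_{1} + v_{4} = v_{6} — sig = (2; 1)
  P = {2,5}:  v_{2} + v_{5} = v_{6} — sig = (2; 1)
  P = {3,6}:  v_{3} + v_{6} = v_{4} — sig = (2; 1)
  P = {4,6}:  v_{4} + v_{6} = v_{2} — sig = (2; 1)
  P = {5,6}:  v_{5} + v_{6} = v_{1} — sig = (2; 1)
  P = {1,2}:  v_{1} + v_{2} = 2·v_{6} — sig = (2; 2)
  P = {2,3}:  v_{2} + v_{3} = 2·v_{4} — sig = (2; 2)

Hence PRS(X_Σ) =
    (2; —)
    (2; —)
    (2; 1)
    (2; 1)
    (2; 1)
    (2; 1)
    (2; 1)
    (2; 2)
    (2; 2)


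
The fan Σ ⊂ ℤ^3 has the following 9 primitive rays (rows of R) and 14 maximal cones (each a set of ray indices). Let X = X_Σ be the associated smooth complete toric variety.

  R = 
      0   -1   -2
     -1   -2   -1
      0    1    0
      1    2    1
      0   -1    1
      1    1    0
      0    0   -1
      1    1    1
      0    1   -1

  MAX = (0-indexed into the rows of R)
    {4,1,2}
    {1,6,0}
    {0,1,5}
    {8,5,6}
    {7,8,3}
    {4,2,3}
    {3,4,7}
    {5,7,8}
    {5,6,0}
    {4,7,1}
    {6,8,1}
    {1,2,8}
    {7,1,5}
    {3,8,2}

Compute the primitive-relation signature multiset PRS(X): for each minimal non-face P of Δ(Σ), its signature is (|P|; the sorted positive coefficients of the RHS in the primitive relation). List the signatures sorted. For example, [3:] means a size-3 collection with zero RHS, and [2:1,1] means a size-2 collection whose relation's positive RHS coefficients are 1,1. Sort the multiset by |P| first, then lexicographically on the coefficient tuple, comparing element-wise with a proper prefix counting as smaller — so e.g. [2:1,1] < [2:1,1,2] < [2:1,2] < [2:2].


18 minimal non-faces of Δ(Σ) (on 9 rays):

  P={1,3}:  v_{1} + v_{3} = 0 — sig = [2:]
  P={4,8}:  v_{4} + v_{8} = 0 — sig = [2:]
  P={2,6}:  v_{2} + v_{6} = v_{8} — sig = [2:1]
  P={2,7}:  v_{2} + v_{7} = v_{3} — sig = [2:1]
  P={6,7}:  v_{6} + v_{7} = v_{5} — sig = [2:1]
  P={0,3}:  v_{0} + v_{3} = v_{5} + v_{6} — sig = [2:1,1]
  P={2,5}:  v_{2} + v_{5} = v_{7} + v_{8} — sig = [2:1,1]
  P={3,6}:  v_{3} + v_{6} = v_{7} + v_{8} — sig = [2:1,1]
  P={4,6}:  v_{4} + v_{6} = v_{1} + v_{7} — sig = [2:1,1]
  P={0,4}:  v_{0} + v_{4} = 2·v_{1} + v_{5} + v_{7} — sig = [2:1,1,2]
  P={0,7}:  v_{0} + v_{7} = v_{1} + 2·v_{5} — sig = [2:1,2]
  P={3,5}:  v_{3} + v_{5} = 2·v_{7} + v_{8} — sig = [2:1,2]
  P={4,5}:  v_{4} + v_{5} = v_{1} + 2·v_{7} — sig = [2:1,2]
  P={0,2}:  v_{0} + v_{2} = 2·v_{6} — sig = [2:2]
  P={0,8}:  v_{0} + v_{8} = 3·v_{6} — sig = [2:3]
  P={1,5,6}:  v_{1} + v_{5} + v_{6} = v_{0} — sig = [3:1]
  P={1,7,8}:  v_{1} + v_{7} + v_{8} = v_{6} — sig = [3:1]
  P={1,5,8}:  v_{1} + v_{5} + v_{8} = 2·v_{6} — sig = [3:2]

Hence PRS(X_Σ) =
[[2:], [2:], [2:1], [2:1], [2:1], [2:1,1], [2:1,1], [2:1,1], [2:1,1], [2:1,1,2], [2:1,2], [2:1,2], [2:1,2], [2:2], [2:3], [3:1], [3:1], [3:2]]
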